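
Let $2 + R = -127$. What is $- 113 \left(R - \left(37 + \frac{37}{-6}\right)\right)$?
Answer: $\frac{108367}{6} \approx 18061.0$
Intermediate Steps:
$R = -129$ ($R = -2 - 127 = -129$)
$- 113 \left(R - \left(37 + \frac{37}{-6}\right)\right) = - 113 \left(-129 - \left(37 + \frac{37}{-6}\right)\right) = - 113 \left(-129 - \frac{185}{6}\right) = \left(-113\right) \left(- \frac{959}{6}\right) = \frac{108367}{6}$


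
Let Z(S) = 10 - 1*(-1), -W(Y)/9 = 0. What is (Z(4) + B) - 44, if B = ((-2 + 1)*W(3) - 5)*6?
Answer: -63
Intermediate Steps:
W(Y) = 0 (W(Y) = -9*0 = 0)
Z(S) = 11 (Z(S) = 10 + 1 = 11)
B = -30 (B = ((-2 + 1)*0 - 5)*6 = (-1*0 - 5)*6 = (0 - 5)*6 = -5*6 = -30)
(Z(4) + B) - 44 = (11 - 30) - 44 = -19 - 44 = -63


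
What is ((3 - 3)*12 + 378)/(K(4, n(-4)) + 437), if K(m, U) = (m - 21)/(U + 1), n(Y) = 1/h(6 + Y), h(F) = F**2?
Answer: 1890/2117 ≈ 0.89277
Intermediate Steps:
n(Y) = (6 + Y)**(-2) (n(Y) = 1/((6 + Y)**2) = (6 + Y)**(-2))
K(m, U) = (-21 + m)/(1 + U)
((3 - 3)*12 + 378)/(K(4, n(-4)) + 437) = ((3 - 3)*12 + 378)/((-21 + 4)/(1 + (6 - 4)**(-2)) + 437) = (0*12 + 378)/(-17/(1 + 2**(-2)) + 437) = (0 + 378)/(-17/(1 + 1/4) + 437) = 378/(-17/(5/4) + 437) = 378/((4/5)*(-17) + 437) = 378/(-68/5 + 437) = 378/(2117/5) = 378*(5/2117) = 1890/2117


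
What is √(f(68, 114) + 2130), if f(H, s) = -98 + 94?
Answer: √2126 ≈ 46.109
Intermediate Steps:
f(H, s) = -4
√(f(68, 114) + 2130) = √(-4 + 2130) = √2126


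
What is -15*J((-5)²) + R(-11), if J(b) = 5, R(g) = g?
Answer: -86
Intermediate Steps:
-15*J((-5)²) + R(-11) = -15*5 - 11 = -75 - 11 = -86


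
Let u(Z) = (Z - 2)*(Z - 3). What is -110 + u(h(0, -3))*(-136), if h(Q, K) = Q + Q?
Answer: -926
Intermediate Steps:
h(Q, K) = 2*Q
u(Z) = (-3 + Z)*(-2 + Z) (u(Z) = (-2 + Z)*(-3 + Z) = (-3 + Z)*(-2 + Z))
-110 + u(h(0, -3))*(-136) = -110 + (6 + (2*0)**2 - 10*0)*(-136) = -110 + (6 + 0**2 - 5*0)*(-136) = -110 + (6 + 0 + 0)*(-136) = -110 + 6*(-136) = -110 - 816 = -926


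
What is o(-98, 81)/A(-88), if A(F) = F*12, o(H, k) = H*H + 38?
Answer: -1607/176 ≈ -9.1307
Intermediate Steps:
o(H, k) = 38 + H² (o(H, k) = H² + 38 = 38 + H²)
A(F) = 12*F
o(-98, 81)/A(-88) = (38 + (-98)²)/((12*(-88))) = (38 + 9604)/(-1056) = 9642*(-1/1056) = -1607/176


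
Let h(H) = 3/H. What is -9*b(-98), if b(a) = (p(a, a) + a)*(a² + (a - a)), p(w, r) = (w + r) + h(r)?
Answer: 25414830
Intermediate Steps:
p(w, r) = r + w + 3/r (p(w, r) = (w + r) + 3/r = (r + w) + 3/r = r + w + 3/r)
b(a) = a²*(3*a + 3/a) (b(a) = ((a + a + 3/a) + a)*(a² + (a - a)) = ((2*a + 3/a) + a)*(a² + 0) = (3*a + 3/a)*a² = a²*(3*a + 3/a))
-9*b(-98) = -27*(-98)*(1 + (-98)²) = -27*(-98)*(1 + 9604) = -27*(-98)*9605 = -9*(-2823870) = 25414830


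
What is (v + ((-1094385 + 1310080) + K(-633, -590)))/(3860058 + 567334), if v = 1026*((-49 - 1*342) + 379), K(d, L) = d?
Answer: 101375/2213696 ≈ 0.045794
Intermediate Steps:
v = -12312 (v = 1026*((-49 - 342) + 379) = 1026*(-391 + 379) = 1026*(-12) = -12312)
(v + ((-1094385 + 1310080) + K(-633, -590)))/(3860058 + 567334) = (-12312 + ((-1094385 + 1310080) - 633))/(3860058 + 567334) = (-12312 + (215695 - 633))/4427392 = (-12312 + 215062)*(1/4427392) = 202750*(1/4427392) = 101375/2213696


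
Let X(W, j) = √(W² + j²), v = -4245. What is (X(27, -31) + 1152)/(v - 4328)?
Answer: -1152/8573 - 13*√10/8573 ≈ -0.13917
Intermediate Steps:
(X(27, -31) + 1152)/(v - 4328) = (√(27² + (-31)²) + 1152)/(-4245 - 4328) = (√(729 + 961) + 1152)/(-8573) = (√1690 + 1152)*(-1/8573) = (13*√10 + 1152)*(-1/8573) = (1152 + 13*√10)*(-1/8573) = -1152/8573 - 13*√10/8573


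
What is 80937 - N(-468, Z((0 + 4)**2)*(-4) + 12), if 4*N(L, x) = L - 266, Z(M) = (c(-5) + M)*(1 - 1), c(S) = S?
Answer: 162241/2 ≈ 81121.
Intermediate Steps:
Z(M) = 0 (Z(M) = (-5 + M)*(1 - 1) = (-5 + M)*0 = 0)
N(L, x) = -133/2 + L/4 (N(L, x) = (L - 266)/4 = (-266 + L)/4 = -133/2 + L/4)
80937 - N(-468, Z((0 + 4)**2)*(-4) + 12) = 80937 - (-133/2 + (1/4)*(-468)) = 80937 - (-133/2 - 117) = 80937 - 1*(-367/2) = 80937 + 367/2 = 162241/2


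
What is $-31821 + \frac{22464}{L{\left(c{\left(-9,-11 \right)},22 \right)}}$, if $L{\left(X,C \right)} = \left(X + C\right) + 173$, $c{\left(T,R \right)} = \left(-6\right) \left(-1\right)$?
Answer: $- \frac{2124519}{67} \approx -31709.0$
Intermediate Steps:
$c{\left(T,R \right)} = 6$
$L{\left(X,C \right)} = 173 + C + X$ ($L{\left(X,C \right)} = \left(C + X\right) + 173 = 173 + C + X$)
$-31821 + \frac{22464}{L{\left(c{\left(-9,-11 \right)},22 \right)}} = -31821 + \frac{22464}{173 + 22 + 6} = -31821 + \frac{22464}{201} = -31821 + 22464 \cdot \frac{1}{201} = -31821 + \frac{7488}{67} = - \frac{2124519}{67}$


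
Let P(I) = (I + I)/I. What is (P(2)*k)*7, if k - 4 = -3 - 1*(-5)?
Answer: 84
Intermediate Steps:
P(I) = 2 (P(I) = (2*I)/I = 2)
k = 6 (k = 4 + (-3 - 1*(-5)) = 4 + (-3 + 5) = 4 + 2 = 6)
(P(2)*k)*7 = (2*6)*7 = 12*7 = 84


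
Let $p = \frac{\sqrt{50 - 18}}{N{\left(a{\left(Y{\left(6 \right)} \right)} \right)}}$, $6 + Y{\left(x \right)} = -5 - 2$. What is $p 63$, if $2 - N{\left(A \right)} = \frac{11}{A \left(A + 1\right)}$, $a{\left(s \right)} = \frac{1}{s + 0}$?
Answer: $\frac{432 \sqrt{2}}{269} \approx 2.2712$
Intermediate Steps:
$Y{\left(x \right)} = -13$ ($Y{\left(x \right)} = -6 - 7 = -13$)
$a{\left(s \right)} = \frac{1}{s}$
$N{\left(A \right)} = 2 - \frac{11}{A \left(1 + A\right)}$ ($N{\left(A \right)} = 2 - \frac{11}{A \left(A + 1\right)} = 2 - \frac{11}{A \left(1 + A\right)}$)
$p = \frac{48 \sqrt{2}}{1883}$ ($p = \frac{\sqrt{50 - 18}}{\frac{1}{\frac{1}{-13}} \frac{1}{1 + \frac{1}{-13}} \left(-11 + \frac{2}{-13} + 2 \left(\frac{1}{-13}\right)^{2}\right)} = \frac{\sqrt{32}}{\frac{1}{- \frac{1}{13}} \frac{1}{1 - \frac{1}{13}} \left(-11 + 2 \left(- \frac{1}{13}\right) + 2 \left(- \frac{1}{13}\right)^{2}\right)} = \frac{4 \sqrt{2}}{\left(-13\right) \frac{1}{\frac{12}{13}} \left(-11 - \frac{2}{13} + 2 \cdot \frac{1}{169}\right)} = \frac{4 \sqrt{2}}{\left(-13\right) \frac{13}{12} \left(-11 - \frac{2}{13} + \frac{2}{169}\right)} = \frac{4 \sqrt{2}}{\left(-13\right) \frac{13}{12} \left(- \frac{1883}{169}\right)} = \frac{4 \sqrt{2}}{\frac{1883}{12}} = 4 \sqrt{2} \cdot \frac{12}{1883} = \frac{48 \sqrt{2}}{1883} \approx 0.03605$)
$p 63 = \frac{48 \sqrt{2}}{1883} \cdot 63 = \frac{432 \sqrt{2}}{269}$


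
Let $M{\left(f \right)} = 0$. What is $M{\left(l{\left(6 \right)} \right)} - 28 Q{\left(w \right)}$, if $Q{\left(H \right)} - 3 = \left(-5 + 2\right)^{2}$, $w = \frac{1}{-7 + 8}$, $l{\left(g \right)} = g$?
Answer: $-336$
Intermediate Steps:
$w = 1$ ($w = 1^{-1} = 1$)
$Q{\left(H \right)} = 12$ ($Q{\left(H \right)} = 3 + \left(-5 + 2\right)^{2} = 3 + \left(-3\right)^{2} = 3 + 9 = 12$)
$M{\left(l{\left(6 \right)} \right)} - 28 Q{\left(w \right)} = 0 - 336 = -336$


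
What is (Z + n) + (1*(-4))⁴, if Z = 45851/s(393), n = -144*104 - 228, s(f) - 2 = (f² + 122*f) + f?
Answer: -3031259069/202790 ≈ -14948.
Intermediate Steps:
s(f) = 2 + f² + 123*f (s(f) = 2 + ((f² + 122*f) + f) = 2 + (f² + 123*f) = 2 + f² + 123*f)
n = -15204 (n = -14976 - 228 = -15204)
Z = 45851/202790 (Z = 45851/(2 + 393² + 123*393) = 45851/(2 + 154449 + 48339) = 45851/202790 ≈ 0.22610)
(Z + n) + (1*(-4))⁴ = (45851/202790 - 15204) + (1*(-4))⁴ = -3083173309/202790 + (-4)⁴ = -3083173309/202790 + 256 = -3031259069/202790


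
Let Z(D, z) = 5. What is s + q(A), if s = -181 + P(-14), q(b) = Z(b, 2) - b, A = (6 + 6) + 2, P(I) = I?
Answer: -204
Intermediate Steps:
A = 14 (A = 12 + 2 = 14)
q(b) = 5 - b
s = -195 (s = -181 - 14 = -195)
s + q(A) = -195 + (5 - 1*14) = -195 + (5 - 14) = -195 - 9 = -204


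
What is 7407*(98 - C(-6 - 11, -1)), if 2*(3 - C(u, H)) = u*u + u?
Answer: 1711017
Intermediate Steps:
C(u, H) = 3 - u/2 - u²/2 (C(u, H) = 3 - (u*u + u)/2 = 3 - (u² + u)/2 = 3 - (u + u²)/2 = 3 + (-u/2 - u²/2) = 3 - u/2 - u²/2)
7407*(98 - C(-6 - 11, -1)) = 7407*(98 - (3 - (-6 - 11)/2 - (-6 - 11)²/2)) = 7407*(98 - (3 - ½*(-17) - ½*(-17)²)) = 7407*(98 - (3 + 17/2 - ½*289)) = 7407*(98 - (3 + 17/2 - 289/2)) = 7407*(98 - 1*(-133)) = 7407*(98 + 133) = 7407*231 = 1711017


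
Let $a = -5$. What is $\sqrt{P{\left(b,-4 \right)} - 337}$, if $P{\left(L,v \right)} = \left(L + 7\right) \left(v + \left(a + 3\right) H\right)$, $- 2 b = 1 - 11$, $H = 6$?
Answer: $23 i \approx 23.0 i$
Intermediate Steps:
$b = 5$ ($b = - \frac{1 - 11}{2} = \left(- \frac{1}{2}\right) \left(-10\right) = 5$)
$P{\left(L,v \right)} = \left(-12 + v\right) \left(7 + L\right)$ ($P{\left(L,v \right)} = \left(L + 7\right) \left(v + \left(-5 + 3\right) 6\right) = \left(7 + L\right) \left(v - 12\right) = \left(7 + L\right) \left(-12 + v\right) = \left(-12 + v\right) \left(7 + L\right)$)
$\sqrt{P{\left(b,-4 \right)} - 337} = \sqrt{\left(-84 - 60 + 7 \left(-4\right) + 5 \left(-4\right)\right) - 337} = \sqrt{\left(-84 - 60 - 28 - 20\right) - 337} = \sqrt{-192 - 337} = \sqrt{-529} = 23 i$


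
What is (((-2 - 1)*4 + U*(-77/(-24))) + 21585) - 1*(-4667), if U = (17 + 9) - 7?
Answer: 631223/24 ≈ 26301.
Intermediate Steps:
U = 19 (U = 26 - 7 = 19)
(((-2 - 1)*4 + U*(-77/(-24))) + 21585) - 1*(-4667) = (((-2 - 1)*4 + 19*(-77/(-24))) + 21585) - 1*(-4667) = ((-3*4 + 19*(-77*(-1/24))) + 21585) + 4667 = ((-12 + 19*(77/24)) + 21585) + 4667 = ((-12 + 1463/24) + 21585) + 4667 = (1175/24 + 21585) + 4667 = 519215/24 + 4667 = 631223/24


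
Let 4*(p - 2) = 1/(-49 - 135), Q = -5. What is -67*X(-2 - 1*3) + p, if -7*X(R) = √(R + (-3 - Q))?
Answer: 1471/736 + 67*I*√3/7 ≈ 1.9986 + 16.578*I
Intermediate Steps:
p = 1471/736 (p = 2 + 1/(4*(-49 - 135)) = 2 + (¼)/(-184) = 2 + (¼)*(-1/184) = 2 - 1/736 = 1471/736 ≈ 1.9986)
X(R) = -√(2 + R)/7 (X(R) = -√(R + (-3 - 1*(-5)))/7 = -√(R + (-3 + 5))/7 = -√(R + 2)/7 = -√(2 + R)/7)
-67*X(-2 - 1*3) + p = -(-67)*√(2 + (-2 - 1*3))/7 + 1471/736 = -(-67)*√(2 + (-2 - 3))/7 + 1471/736 = -(-67)*√(2 - 5)/7 + 1471/736 = -(-67)*√(-3)/7 + 1471/736 = -(-67)*I*√3/7 + 1471/736 = 67*I*√3/7 + 1471/736 = 1471/736 + 67*I*√3/7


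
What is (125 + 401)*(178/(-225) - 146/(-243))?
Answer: -608056/6075 ≈ -100.09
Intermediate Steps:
(125 + 401)*(178/(-225) - 146/(-243)) = 526*(178*(-1/225) - 146*(-1/243)) = 526*(-178/225 + 146/243) = 526*(-1156/6075) = -608056/6075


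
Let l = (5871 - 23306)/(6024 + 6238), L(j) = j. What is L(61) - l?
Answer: 765417/12262 ≈ 62.422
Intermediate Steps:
l = -17435/12262 ≈ -1.4219
L(61) - l = 61 - 1*(-17435/12262) = 61 + 17435/12262 = 765417/12262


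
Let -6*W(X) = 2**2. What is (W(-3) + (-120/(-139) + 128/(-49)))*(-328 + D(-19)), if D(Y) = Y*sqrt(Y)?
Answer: 16189424/20433 + 937802*I*sqrt(19)/20433 ≈ 792.32 + 200.06*I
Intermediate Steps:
W(X) = -2/3 (W(X) = -1/6*2**2 = -1/6*4 = -2/3)
D(Y) = Y**(3/2)
(W(-3) + (-120/(-139) + 128/(-49)))*(-328 + D(-19)) = (-2/3 + (-120/(-139) + 128/(-49)))*(-328 + (-19)**(3/2)) = (-2/3 + (-120*(-1/139) + 128*(-1/49)))*(-328 - 19*I*sqrt(19)) = (-2/3 + (120/139 - 128/49))*(-328 - 19*I*sqrt(19)) = (-2/3 - 11912/6811)*(-328 - 19*I*sqrt(19)) = -49358*(-328 - 19*I*sqrt(19))/20433 = 16189424/20433 + 937802*I*sqrt(19)/20433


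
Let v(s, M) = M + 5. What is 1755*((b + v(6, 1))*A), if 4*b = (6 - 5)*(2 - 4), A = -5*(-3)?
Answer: 289575/2 ≈ 1.4479e+5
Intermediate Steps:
v(s, M) = 5 + M
A = 15
b = -½ (b = ((6 - 5)*(2 - 4))/4 = (1*(-2))/4 = (¼)*(-2) = -½ ≈ -0.50000)
1755*((b + v(6, 1))*A) = 1755*((-½ + (5 + 1))*15) = 1755*((-½ + 6)*15) = 1755*((11/2)*15) = 1755*(165/2) = 289575/2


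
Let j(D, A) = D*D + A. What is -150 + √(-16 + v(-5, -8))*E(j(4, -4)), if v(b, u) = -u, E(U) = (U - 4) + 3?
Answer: -150 + 22*I*√2 ≈ -150.0 + 31.113*I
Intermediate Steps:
j(D, A) = A + D² (j(D, A) = D² + A = A + D²)
E(U) = -1 + U (E(U) = (-4 + U) + 3 = -1 + U)
-150 + √(-16 + v(-5, -8))*E(j(4, -4)) = -150 + √(-16 - 1*(-8))*(-1 + (-4 + 4²)) = -150 + √(-16 + 8)*(-1 + (-4 + 16)) = -150 + √(-8)*(-1 + 12) = -150 + (2*I*√2)*11 = -150 + 22*I*√2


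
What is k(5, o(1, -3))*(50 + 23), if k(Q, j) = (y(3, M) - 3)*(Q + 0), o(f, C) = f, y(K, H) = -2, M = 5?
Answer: -1825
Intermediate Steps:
k(Q, j) = -5*Q (k(Q, j) = (-2 - 3)*(Q + 0) = -5*Q)
k(5, o(1, -3))*(50 + 23) = (-5*5)*(50 + 23) = -25*73 = -1825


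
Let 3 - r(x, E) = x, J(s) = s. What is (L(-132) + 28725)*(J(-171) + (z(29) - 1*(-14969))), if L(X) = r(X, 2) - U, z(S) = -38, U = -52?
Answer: 426741120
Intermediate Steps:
r(x, E) = 3 - x
L(X) = 55 - X (L(X) = (3 - X) - 1*(-52) = (3 - X) + 52 = 55 - X)
(L(-132) + 28725)*(J(-171) + (z(29) - 1*(-14969))) = ((55 - 1*(-132)) + 28725)*(-171 + (-38 - 1*(-14969))) = ((55 + 132) + 28725)*(-171 + (-38 + 14969)) = (187 + 28725)*(-171 + 14931) = 28912*14760 = 426741120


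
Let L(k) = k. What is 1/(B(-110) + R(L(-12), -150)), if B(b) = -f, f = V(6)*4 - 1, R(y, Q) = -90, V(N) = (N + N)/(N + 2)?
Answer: -1/95 ≈ -0.010526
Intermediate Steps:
V(N) = 2*N/(2 + N) (V(N) = (2*N)/(2 + N) = 2*N/(2 + N))
f = 5 (f = (2*6/(2 + 6))*4 - 1 = (2*6/8)*4 - 1 = (2*6*(⅛))*4 - 1 = (3/2)*4 - 1 = 6 - 1 = 5)
B(b) = -5 (B(b) = -1*5 = -5)
1/(B(-110) + R(L(-12), -150)) = 1/(-5 - 90) = 1/(-95) = -1/95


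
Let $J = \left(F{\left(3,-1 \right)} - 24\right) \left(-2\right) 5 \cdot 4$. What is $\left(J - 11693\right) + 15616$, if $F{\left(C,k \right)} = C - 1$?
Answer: $4803$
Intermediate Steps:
$F{\left(C,k \right)} = -1 + C$
$J = 880$ ($J = \left(\left(-1 + 3\right) - 24\right) \left(-2\right) 5 \cdot 4 = \left(2 - 24\right) \left(\left(-10\right) 4\right) = \left(-22\right) \left(-40\right) = 880$)
$\left(J - 11693\right) + 15616 = \left(880 - 11693\right) + 15616 = -10813 + 15616 = 4803$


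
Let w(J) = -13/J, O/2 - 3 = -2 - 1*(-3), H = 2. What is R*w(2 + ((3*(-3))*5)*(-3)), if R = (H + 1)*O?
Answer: -312/137 ≈ -2.2774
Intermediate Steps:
O = 8 (O = 6 + 2*(-2 - 1*(-3)) = 6 + 2*(-2 + 3) = 6 + 2*1 = 6 + 2 = 8)
R = 24 (R = (2 + 1)*8 = 3*8 = 24)
R*w(2 + ((3*(-3))*5)*(-3)) = 24*(-13/(2 + ((3*(-3))*5)*(-3))) = 24*(-13/(2 - 9*5*(-3))) = 24*(-13/(2 - 45*(-3))) = 24*(-13/(2 + 135)) = 24*(-13/137) = -312/137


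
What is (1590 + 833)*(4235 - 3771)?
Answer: 1124272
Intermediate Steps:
(1590 + 833)*(4235 - 3771) = 2423*464 = 1124272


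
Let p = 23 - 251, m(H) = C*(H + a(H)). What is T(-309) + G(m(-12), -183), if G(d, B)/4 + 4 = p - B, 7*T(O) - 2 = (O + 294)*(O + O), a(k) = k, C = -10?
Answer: 7900/7 ≈ 1128.6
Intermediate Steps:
T(O) = 2/7 + 2*O*(294 + O)/7 (T(O) = 2/7 + ((O + 294)*(O + O))/7 = 2/7 + ((294 + O)*(2*O))/7 = 2/7 + (2*O*(294 + O))/7 = 2/7 + 2*O*(294 + O)/7)
m(H) = -20*H (m(H) = -10*(H + H) = -20*H)
p = -228
G(d, B) = -928 - 4*B (G(d, B) = -16 + 4*(-228 - B) = -16 + (-912 - 4*B) = -928 - 4*B)
T(-309) + G(m(-12), -183) = (2/7 + 84*(-309) + (2/7)*(-309)²) + (-928 - 4*(-183)) = (2/7 - 25956 + (2/7)*95481) + (-928 + 732) = (2/7 - 25956 + 190962/7) - 196 = 9272/7 - 196 = 7900/7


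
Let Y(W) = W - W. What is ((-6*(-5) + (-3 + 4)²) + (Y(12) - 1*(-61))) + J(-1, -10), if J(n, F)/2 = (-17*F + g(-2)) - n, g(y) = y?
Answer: 430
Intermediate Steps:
Y(W) = 0
J(n, F) = -4 - 34*F - 2*n (J(n, F) = 2*((-17*F - 2) - n) = 2*((-2 - 17*F) - n) = 2*(-2 - n - 17*F) = -4 - 34*F - 2*n)
((-6*(-5) + (-3 + 4)²) + (Y(12) - 1*(-61))) + J(-1, -10) = ((-6*(-5) + (-3 + 4)²) + (0 - 1*(-61))) + (-4 - 34*(-10) - 2*(-1)) = ((30 + 1²) + (0 + 61)) + (-4 + 340 + 2) = ((30 + 1) + 61) + 338 = (31 + 61) + 338 = 92 + 338 = 430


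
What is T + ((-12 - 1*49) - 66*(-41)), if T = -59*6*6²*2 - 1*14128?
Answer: -36971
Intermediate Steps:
T = -39616 (T = -59*6*36*2 - 14128 = -12744*2 - 14128 = -59*432 - 14128 = -25488 - 14128 = -39616)
T + ((-12 - 1*49) - 66*(-41)) = -39616 + ((-12 - 1*49) - 66*(-41)) = -39616 + ((-12 - 49) + 2706) = -39616 + (-61 + 2706) = -39616 + 2645 = -36971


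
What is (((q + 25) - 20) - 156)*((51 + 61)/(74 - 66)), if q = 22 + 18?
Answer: -1554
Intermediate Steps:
q = 40
(((q + 25) - 20) - 156)*((51 + 61)/(74 - 66)) = (((40 + 25) - 20) - 156)*((51 + 61)/(74 - 66)) = ((65 - 20) - 156)*(112/8) = (45 - 156)*(112*(⅛)) = -111*14 = -1554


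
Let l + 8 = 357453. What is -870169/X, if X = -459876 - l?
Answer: 870169/817321 ≈ 1.0647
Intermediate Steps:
l = 357445 (l = -8 + 357453 = 357445)
X = -817321 (X = -459876 - 1*357445 = -459876 - 357445 = -817321)
-870169/X = -870169/(-817321) = -870169*(-1/817321) = 870169/817321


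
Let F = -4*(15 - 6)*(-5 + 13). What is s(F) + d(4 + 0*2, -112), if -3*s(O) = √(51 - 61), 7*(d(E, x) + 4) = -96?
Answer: -124/7 - I*√10/3 ≈ -17.714 - 1.0541*I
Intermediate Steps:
d(E, x) = -124/7 (d(E, x) = -4 + (⅐)*(-96) = -4 - 96/7 = -124/7)
F = -288 (F = -36*8 = -4*72 = -288)
s(O) = -I*√10/3 (s(O) = -√(51 - 61)/3 = -I*√10/3)
s(F) + d(4 + 0*2, -112) = -I*√10/3 - 124/7 = -124/7 - I*√10/3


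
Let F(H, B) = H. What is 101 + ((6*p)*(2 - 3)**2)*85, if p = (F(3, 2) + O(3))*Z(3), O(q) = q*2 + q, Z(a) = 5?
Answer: 30701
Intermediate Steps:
O(q) = 3*q (O(q) = 2*q + q = 3*q)
p = 60 (p = (3 + 3*3)*5 = (3 + 9)*5 = 12*5 = 60)
101 + ((6*p)*(2 - 3)**2)*85 = 101 + ((6*60)*(2 - 3)**2)*85 = 101 + (360*(-1)**2)*85 = 101 + (360*1)*85 = 101 + 360*85 = 101 + 30600 = 30701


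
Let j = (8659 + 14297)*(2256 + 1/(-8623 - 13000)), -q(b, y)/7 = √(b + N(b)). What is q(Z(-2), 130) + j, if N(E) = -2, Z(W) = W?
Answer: 1119827815572/21623 - 14*I ≈ 5.1789e+7 - 14.0*I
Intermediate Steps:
q(b, y) = -7*√(-2 + b) (q(b, y) = -7*√(b - 2) = -7*√(-2 + b))
j = 1119827815572/21623 (j = 22956*(2256 + 1/(-21623)) = 22956*(2256 - 1/21623) = 22956*(48781487/21623) = 1119827815572/21623 ≈ 5.1789e+7)
q(Z(-2), 130) + j = -7*√(-2 - 2) + 1119827815572/21623 = -14*I + 1119827815572/21623 = 1119827815572/21623 - 14*I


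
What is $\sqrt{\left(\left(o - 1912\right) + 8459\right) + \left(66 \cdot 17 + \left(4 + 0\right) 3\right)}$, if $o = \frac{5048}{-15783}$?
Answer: $\frac{5 \sqrt{76531246161}}{15783} \approx 87.64$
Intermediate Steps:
$o = - \frac{5048}{15783}$ ($o = 5048 \left(- \frac{1}{15783}\right) = - \frac{5048}{15783} \approx -0.31984$)
$\sqrt{\left(\left(o - 1912\right) + 8459\right) + \left(66 \cdot 17 + \left(4 + 0\right) 3\right)} = \sqrt{\left(\left(- \frac{5048}{15783} - 1912\right) + 8459\right) + \left(66 \cdot 17 + \left(4 + 0\right) 3\right)} = \sqrt{\left(- \frac{30182144}{15783} + 8459\right) + \left(1122 + 4 \cdot 3\right)} = \sqrt{\frac{103326253}{15783} + \left(1122 + 12\right)} = \sqrt{\frac{103326253}{15783} + 1134} = \sqrt{\frac{121224175}{15783}} = \frac{5 \sqrt{76531246161}}{15783}$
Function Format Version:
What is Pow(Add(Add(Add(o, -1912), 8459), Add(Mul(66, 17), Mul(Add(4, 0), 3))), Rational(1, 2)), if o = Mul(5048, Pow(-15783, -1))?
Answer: Mul(Rational(5, 15783), Pow(76531246161, Rational(1, 2))) ≈ 87.640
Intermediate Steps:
o = Rational(-5048, 15783) (o = Mul(5048, Rational(-1, 15783)) = Rational(-5048, 15783) ≈ -0.31984)
Pow(Add(Add(Add(o, -1912), 8459), Add(Mul(66, 17), Mul(Add(4, 0), 3))), Rational(1, 2)) = Pow(Add(Add(Add(Rational(-5048, 15783), -1912), 8459), Add(Mul(66, 17), Mul(Add(4, 0), 3))), Rational(1, 2)) = Pow(Add(Add(Rational(-30182144, 15783), 8459), Add(1122, Mul(4, 3))), Rational(1, 2)) = Pow(Add(Rational(103326253, 15783), Add(1122, 12)), Rational(1, 2)) = Pow(Add(Rational(103326253, 15783), 1134), Rational(1, 2)) = Pow(Rational(121224175, 15783), Rational(1, 2)) = Mul(Rational(5, 15783), Pow(76531246161, Rational(1, 2)))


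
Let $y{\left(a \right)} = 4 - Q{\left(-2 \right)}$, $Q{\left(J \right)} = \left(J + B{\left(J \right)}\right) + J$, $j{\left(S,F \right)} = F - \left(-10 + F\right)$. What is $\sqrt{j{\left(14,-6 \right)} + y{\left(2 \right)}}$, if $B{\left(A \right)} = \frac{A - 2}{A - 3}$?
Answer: $\frac{\sqrt{430}}{5} \approx 4.1473$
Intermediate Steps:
$j{\left(S,F \right)} = 10$
$B{\left(A \right)} = \frac{-2 + A}{-3 + A}$
$Q{\left(J \right)} = 2 J + \frac{-2 + J}{-3 + J}$ ($Q{\left(J \right)} = \left(J + \frac{-2 + J}{-3 + J}\right) + J = 2 J + \frac{-2 + J}{-3 + J}$)
$y{\left(a \right)} = \frac{36}{5}$ ($y{\left(a \right)} = 4 - \frac{-2 - 2 + 2 \left(-2\right) \left(-3 - 2\right)}{-3 - 2} = 4 - \frac{-2 - 2 + 2 \left(-2\right) \left(-5\right)}{-5} = 4 - - \frac{-2 - 2 + 20}{5} = 4 - \left(- \frac{1}{5}\right) 16 = 4 - - \frac{16}{5} = 4 + \frac{16}{5} = \frac{36}{5}$)
$\sqrt{j{\left(14,-6 \right)} + y{\left(2 \right)}} = \sqrt{10 + \frac{36}{5}} = \sqrt{\frac{86}{5}} = \frac{\sqrt{430}}{5}$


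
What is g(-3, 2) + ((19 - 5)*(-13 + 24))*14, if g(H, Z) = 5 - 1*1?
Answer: 2160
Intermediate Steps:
g(H, Z) = 4 (g(H, Z) = 5 - 1 = 4)
g(-3, 2) + ((19 - 5)*(-13 + 24))*14 = 4 + ((19 - 5)*(-13 + 24))*14 = 4 + (14*11)*14 = 4 + 154*14 = 4 + 2156 = 2160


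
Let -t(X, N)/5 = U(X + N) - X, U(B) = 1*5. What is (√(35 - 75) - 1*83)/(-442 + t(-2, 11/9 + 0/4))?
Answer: 83/477 - 2*I*√10/477 ≈ 0.174 - 0.013259*I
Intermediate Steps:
U(B) = 5
t(X, N) = -25 + 5*X (t(X, N) = -5*(5 - X) = -25 + 5*X)
(√(35 - 75) - 1*83)/(-442 + t(-2, 11/9 + 0/4)) = (√(35 - 75) - 1*83)/(-442 + (-25 + 5*(-2))) = (√(-40) - 83)/(-442 + (-25 - 10)) = (2*I*√10 - 83)/(-442 - 35) = (-83 + 2*I*√10)/(-477) = (-83 + 2*I*√10)*(-1/477) = 83/477 - 2*I*√10/477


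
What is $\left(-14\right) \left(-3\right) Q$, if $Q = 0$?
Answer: $0$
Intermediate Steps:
$\left(-14\right) \left(-3\right) Q = \left(-14\right) \left(-3\right) 0 = 42 \cdot 0 = 0$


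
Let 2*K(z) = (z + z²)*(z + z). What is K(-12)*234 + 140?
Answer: -370516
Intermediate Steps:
K(z) = z*(z + z²) (K(z) = ((z + z²)*(z + z))/2 = ((z + z²)*(2*z))/2 = (2*z*(z + z²))/2 = z*(z + z²))
K(-12)*234 + 140 = ((-12)²*(1 - 12))*234 + 140 = (144*(-11))*234 + 140 = -1584*234 + 140 = -370656 + 140 = -370516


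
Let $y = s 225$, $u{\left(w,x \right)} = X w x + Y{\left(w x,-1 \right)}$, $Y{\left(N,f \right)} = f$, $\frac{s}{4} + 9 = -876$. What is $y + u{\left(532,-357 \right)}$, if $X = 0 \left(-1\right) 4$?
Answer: $-796501$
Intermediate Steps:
$s = -3540$ ($s = -36 + 4 \left(-876\right) = -36 - 3504 = -3540$)
$X = 0$ ($X = 0 \cdot 4 = 0$)
$u{\left(w,x \right)} = -1$ ($u{\left(w,x \right)} = 0 w x - 1 = 0 x - 1 = 0 - 1 = -1$)
$y = -796500$ ($y = \left(-3540\right) 225 = -796500$)
$y + u{\left(532,-357 \right)} = -796500 - 1 = -796501$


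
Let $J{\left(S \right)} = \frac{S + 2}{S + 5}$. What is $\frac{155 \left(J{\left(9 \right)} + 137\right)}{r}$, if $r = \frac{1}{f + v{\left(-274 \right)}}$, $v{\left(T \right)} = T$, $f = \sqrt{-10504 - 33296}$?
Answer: $- \frac{40962315}{7} + \frac{1494975 i \sqrt{438}}{7} \approx -5.8518 \cdot 10^{6} + 4.4696 \cdot 10^{6} i$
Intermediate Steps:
$f = 10 i \sqrt{438}$ ($f = \sqrt{-43800} = 10 i \sqrt{438} \approx 209.28 i$)
$J{\left(S \right)} = \frac{2 + S}{5 + S}$
$r = \frac{1}{-274 + 10 i \sqrt{438}}$ ($r = \frac{1}{10 i \sqrt{438} - 274} = \frac{1}{-274 + 10 i \sqrt{438}} \approx -0.0023049 - 0.0017605 i$)
$\frac{155 \left(J{\left(9 \right)} + 137\right)}{r} = \frac{155 \left(\frac{2 + 9}{5 + 9} + 137\right)}{- \frac{137}{59438} - \frac{5 i \sqrt{438}}{59438}} = \frac{155 \left(\frac{1}{14} \cdot 11 + 137\right)}{- \frac{137}{59438} - \frac{5 i \sqrt{438}}{59438}} = \frac{155 \left(\frac{11}{14} + 137\right)}{- \frac{137}{59438} - \frac{5 i \sqrt{438}}{59438}} = \frac{155 \cdot \frac{1929}{14}}{- \frac{137}{59438} - \frac{5 i \sqrt{438}}{59438}} = \frac{298995}{14 \left(- \frac{137}{59438} - \frac{5 i \sqrt{438}}{59438}\right)}$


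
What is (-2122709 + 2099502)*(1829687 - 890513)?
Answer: -21795411018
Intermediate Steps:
(-2122709 + 2099502)*(1829687 - 890513) = -23207*939174 = -21795411018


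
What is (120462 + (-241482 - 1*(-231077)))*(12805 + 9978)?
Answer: 2507428631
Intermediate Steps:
(120462 + (-241482 - 1*(-231077)))*(12805 + 9978) = (120462 + (-241482 + 231077))*22783 = (120462 - 10405)*22783 = 110057*22783 = 2507428631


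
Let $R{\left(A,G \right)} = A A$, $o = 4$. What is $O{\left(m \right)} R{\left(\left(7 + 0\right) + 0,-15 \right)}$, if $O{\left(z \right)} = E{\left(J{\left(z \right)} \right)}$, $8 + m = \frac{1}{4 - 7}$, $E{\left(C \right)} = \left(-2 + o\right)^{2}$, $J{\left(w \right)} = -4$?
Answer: $196$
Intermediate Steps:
$E{\left(C \right)} = 4$ ($E{\left(C \right)} = \left(-2 + 4\right)^{2} = 2^{2} = 4$)
$m = - \frac{25}{3}$ ($m = -8 + \frac{1}{4 - 7} = -8 + \frac{1}{-3} = -8 - \frac{1}{3} = - \frac{25}{3} \approx -8.3333$)
$R{\left(A,G \right)} = A^{2}$
$O{\left(z \right)} = 4$
$O{\left(m \right)} R{\left(\left(7 + 0\right) + 0,-15 \right)} = 4 \left(\left(7 + 0\right) + 0\right)^{2} = 4 \left(7 + 0\right)^{2} = 4 \cdot 7^{2} = 4 \cdot 49 = 196$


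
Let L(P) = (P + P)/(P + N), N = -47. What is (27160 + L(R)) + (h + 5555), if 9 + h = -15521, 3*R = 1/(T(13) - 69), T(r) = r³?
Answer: 5156307693/300047 ≈ 17185.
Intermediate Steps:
R = 1/6384 (R = 1/(3*(13³ - 69)) = 1/(3*(2197 - 69)) = (⅓)/2128 = (⅓)*(1/2128) = 1/6384 ≈ 0.00015664)
h = -15530 (h = -9 - 15521 = -15530)
L(P) = 2*P/(-47 + P) (L(P) = (P + P)/(P - 47) = (2*P)/(-47 + P) = 2*P/(-47 + P))
(27160 + L(R)) + (h + 5555) = (27160 + 2*(1/6384)/(-47 + 1/6384)) + (-15530 + 5555) = (27160 + 2*(1/6384)/(-300047/6384)) - 9975 = (27160 + 2*(1/6384)*(-6384/300047)) - 9975 = (27160 - 2/300047) - 9975 = 8149276518/300047 - 9975 = 5156307693/300047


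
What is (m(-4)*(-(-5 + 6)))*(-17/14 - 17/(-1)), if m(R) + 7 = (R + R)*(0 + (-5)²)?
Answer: 45747/14 ≈ 3267.6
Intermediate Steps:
m(R) = -7 + 50*R (m(R) = -7 + (R + R)*(0 + (-5)²) = -7 + (2*R)*(0 + 25) = -7 + (2*R)*25 = -7 + 50*R)
(m(-4)*(-(-5 + 6)))*(-17/14 - 17/(-1)) = ((-7 + 50*(-4))*(-(-5 + 6)))*(-17/14 - 17/(-1)) = ((-7 - 200)*(-1*1))*(-17*1/14 - 17*(-1)) = (-207*(-1))*(-17/14 + 17) = 207*(221/14) = 45747/14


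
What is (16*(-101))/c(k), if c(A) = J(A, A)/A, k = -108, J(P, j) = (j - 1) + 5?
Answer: -21816/13 ≈ -1678.2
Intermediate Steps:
J(P, j) = 4 + j (J(P, j) = (-1 + j) + 5 = 4 + j)
c(A) = (4 + A)/A
(16*(-101))/c(k) = (16*(-101))/(((4 - 108)/(-108))) = -1616/((-1/108*(-104))) = -1616/26/27 = -1616*27/26 = -21816/13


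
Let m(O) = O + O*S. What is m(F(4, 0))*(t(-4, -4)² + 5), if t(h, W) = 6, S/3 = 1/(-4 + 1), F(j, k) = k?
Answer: 0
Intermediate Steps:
S = -1 (S = 3/(-4 + 1) = 3/(-3) = 3*(-⅓) = -1)
m(O) = 0 (m(O) = O + O*(-1) = O - O = 0)
m(F(4, 0))*(t(-4, -4)² + 5) = 0*(6² + 5) = 0*(36 + 5) = 0*41 = 0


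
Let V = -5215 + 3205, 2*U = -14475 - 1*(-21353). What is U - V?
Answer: 5449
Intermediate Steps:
U = 3439 (U = (-14475 - 1*(-21353))/2 = (-14475 + 21353)/2 = (1/2)*6878 = 3439)
V = -2010
U - V = 3439 - 1*(-2010) = 3439 + 2010 = 5449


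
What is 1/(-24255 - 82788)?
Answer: -1/107043 ≈ -9.3420e-6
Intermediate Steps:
1/(-24255 - 82788) = 1/(-107043) = -1/107043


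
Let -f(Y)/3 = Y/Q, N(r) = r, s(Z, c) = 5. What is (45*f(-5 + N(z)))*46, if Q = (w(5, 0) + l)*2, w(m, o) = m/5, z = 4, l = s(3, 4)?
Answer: 1035/2 ≈ 517.50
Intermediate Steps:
l = 5
w(m, o) = m/5 (w(m, o) = m*(⅕) = m/5)
Q = 12 (Q = ((⅕)*5 + 5)*2 = (1 + 5)*2 = 6*2 = 12)
f(Y) = -Y/4 (f(Y) = -3*Y/12 = -Y/4)
(45*f(-5 + N(z)))*46 = (45*(-(-5 + 4)/4))*46 = (45*(-¼*(-1)))*46 = (45*(¼))*46 = (45/4)*46 = 1035/2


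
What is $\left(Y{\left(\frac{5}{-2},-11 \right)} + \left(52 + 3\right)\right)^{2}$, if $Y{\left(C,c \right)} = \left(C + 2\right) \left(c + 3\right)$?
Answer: $3481$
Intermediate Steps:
$Y{\left(C,c \right)} = \left(2 + C\right) \left(3 + c\right)$
$\left(Y{\left(\frac{5}{-2},-11 \right)} + \left(52 + 3\right)\right)^{2} = \left(\left(6 + 2 \left(-11\right) + 3 \frac{5}{-2} + \frac{5}{-2} \left(-11\right)\right) + \left(52 + 3\right)\right)^{2} = \left(\left(6 - 22 + 3 \cdot 5 \left(- \frac{1}{2}\right) + 5 \left(- \frac{1}{2}\right) \left(-11\right)\right) + 55\right)^{2} = \left(\left(6 - 22 + 3 \left(- \frac{5}{2}\right) - - \frac{55}{2}\right) + 55\right)^{2} = \left(\left(6 - 22 - \frac{15}{2} + \frac{55}{2}\right) + 55\right)^{2} = \left(4 + 55\right)^{2} = 59^{2} = 3481$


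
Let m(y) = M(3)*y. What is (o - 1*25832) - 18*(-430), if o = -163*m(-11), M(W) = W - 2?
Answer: -16299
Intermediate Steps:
M(W) = -2 + W
m(y) = y (m(y) = (-2 + 3)*y = 1*y = y)
o = 1793 (o = -163*(-11) = 1793)
(o - 1*25832) - 18*(-430) = (1793 - 1*25832) - 18*(-430) = (1793 - 25832) + 7740 = -24039 + 7740 = -16299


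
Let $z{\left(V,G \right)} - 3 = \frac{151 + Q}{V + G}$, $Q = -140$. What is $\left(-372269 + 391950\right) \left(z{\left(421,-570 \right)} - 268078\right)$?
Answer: $- \frac{786121843666}{149} \approx -5.276 \cdot 10^{9}$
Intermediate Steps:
$z{\left(V,G \right)} = 3 + \frac{11}{G + V}$ ($z{\left(V,G \right)} = 3 + \frac{151 - 140}{V + G} = 3 + \frac{11}{G + V}$)
$\left(-372269 + 391950\right) \left(z{\left(421,-570 \right)} - 268078\right) = \left(-372269 + 391950\right) \left(\frac{11 + 3 \left(-570\right) + 3 \cdot 421}{-570 + 421} - 268078\right) = 19681 \left(\frac{11 - 1710 + 1263}{-149} - 268078\right) = 19681 \left(\left(- \frac{1}{149}\right) \left(-436\right) - 268078\right) = 19681 \left(\frac{436}{149} - 268078\right) = 19681 \left(- \frac{39943186}{149}\right) = - \frac{786121843666}{149}$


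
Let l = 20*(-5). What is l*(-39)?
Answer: 3900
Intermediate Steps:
l = -100
l*(-39) = -100*(-39) = 3900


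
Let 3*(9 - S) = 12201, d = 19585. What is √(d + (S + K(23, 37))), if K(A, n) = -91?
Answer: 2*√3859 ≈ 124.24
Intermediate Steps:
S = -4058 (S = 9 - ⅓*12201 = 9 - 4067 = -4058)
√(d + (S + K(23, 37))) = √(19585 + (-4058 - 91)) = √(19585 - 4149) = √15436 = 2*√3859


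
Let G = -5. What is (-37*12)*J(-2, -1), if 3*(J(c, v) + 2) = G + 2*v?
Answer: 1924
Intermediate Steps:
J(c, v) = -11/3 + 2*v/3 (J(c, v) = -2 + (-5 + 2*v)/3 = -2 + (-5/3 + 2*v/3) = -11/3 + 2*v/3)
(-37*12)*J(-2, -1) = (-37*12)*(-11/3 + (2/3)*(-1)) = -444*(-11/3 - 2/3) = -444*(-13/3) = 1924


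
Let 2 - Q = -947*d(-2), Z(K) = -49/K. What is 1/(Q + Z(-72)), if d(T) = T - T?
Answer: 72/193 ≈ 0.37306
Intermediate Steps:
d(T) = 0
Q = 2 (Q = 2 - (-947)*0 = 2 - 1*0 = 2 + 0 = 2)
1/(Q + Z(-72)) = 1/(2 - 49/(-72)) = 1/(2 - 49*(-1/72)) = 1/(2 + 49/72) = 1/(193/72) = 72/193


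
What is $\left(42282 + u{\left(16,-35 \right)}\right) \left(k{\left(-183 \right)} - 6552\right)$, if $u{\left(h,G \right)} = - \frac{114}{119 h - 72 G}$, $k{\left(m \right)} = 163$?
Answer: $- \frac{597548647803}{2212} \approx -2.7014 \cdot 10^{8}$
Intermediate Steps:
$u{\left(h,G \right)} = - \frac{114}{- 72 G + 119 h}$
$\left(42282 + u{\left(16,-35 \right)}\right) \left(k{\left(-183 \right)} - 6552\right) = \left(42282 + \frac{114}{\left(-119\right) 16 + 72 \left(-35\right)}\right) \left(163 - 6552\right) = \left(42282 + \frac{114}{-1904 - 2520}\right) \left(-6389\right) = \left(42282 + \frac{114}{-4424}\right) \left(-6389\right) = \left(42282 + 114 \left(- \frac{1}{4424}\right)\right) \left(-6389\right) = \left(42282 - \frac{57}{2212}\right) \left(-6389\right) = \frac{93527727}{2212} \left(-6389\right) = - \frac{597548647803}{2212}$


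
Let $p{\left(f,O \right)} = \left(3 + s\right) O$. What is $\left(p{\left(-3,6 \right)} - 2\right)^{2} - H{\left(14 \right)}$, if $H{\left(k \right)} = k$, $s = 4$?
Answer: $1586$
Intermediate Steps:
$p{\left(f,O \right)} = 7 O$ ($p{\left(f,O \right)} = \left(3 + 4\right) O = 7 O$)
$\left(p{\left(-3,6 \right)} - 2\right)^{2} - H{\left(14 \right)} = \left(7 \cdot 6 - 2\right)^{2} - 14 = \left(42 - 2\right)^{2} - 14 = 40^{2} - 14 = 1600 - 14 = 1586$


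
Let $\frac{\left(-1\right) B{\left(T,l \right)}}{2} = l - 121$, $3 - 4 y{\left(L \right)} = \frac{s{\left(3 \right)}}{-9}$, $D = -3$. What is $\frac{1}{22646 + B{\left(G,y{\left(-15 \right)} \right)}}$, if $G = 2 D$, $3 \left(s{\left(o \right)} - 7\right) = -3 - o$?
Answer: $\frac{9}{205976} \approx 4.3694 \cdot 10^{-5}$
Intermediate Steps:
$s{\left(o \right)} = 6 - \frac{o}{3}$ ($s{\left(o \right)} = 7 + \frac{-3 - o}{3} = 7 - \left(1 + \frac{o}{3}\right) = 6 - \frac{o}{3}$)
$y{\left(L \right)} = \frac{8}{9}$ ($y{\left(L \right)} = \frac{3}{4} - \frac{\left(6 - 1\right) \frac{1}{-9}}{4} = \frac{3}{4} - \frac{\left(6 - 1\right) \left(- \frac{1}{9}\right)}{4} = \frac{3}{4} - \frac{5 \left(- \frac{1}{9}\right)}{4} = \frac{3}{4} - - \frac{5}{36} = \frac{3}{4} + \frac{5}{36} = \frac{8}{9}$)
$G = -6$ ($G = 2 \left(-3\right) = -6$)
$B{\left(T,l \right)} = 242 - 2 l$ ($B{\left(T,l \right)} = - 2 \left(l - 121\right) = - 2 \left(-121 + l\right) = 242 - 2 l$)
$\frac{1}{22646 + B{\left(G,y{\left(-15 \right)} \right)}} = \frac{1}{22646 + \left(242 - \frac{16}{9}\right)} = \frac{1}{22646 + \frac{2162}{9}} = \frac{1}{\frac{205976}{9}} = \frac{9}{205976}$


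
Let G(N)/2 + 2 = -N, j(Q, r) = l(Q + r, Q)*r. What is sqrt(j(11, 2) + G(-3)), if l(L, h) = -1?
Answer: 0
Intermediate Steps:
j(Q, r) = -r
G(N) = -4 - 2*N (G(N) = -4 + 2*(-N) = -4 - 2*N)
sqrt(j(11, 2) + G(-3)) = sqrt(-1*2 + (-4 - 2*(-3))) = sqrt(-2 + (-4 + 6)) = sqrt(-2 + 2) = sqrt(0) = 0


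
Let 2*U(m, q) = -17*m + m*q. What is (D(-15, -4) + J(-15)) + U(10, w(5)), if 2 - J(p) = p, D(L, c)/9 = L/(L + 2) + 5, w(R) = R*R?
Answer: 1461/13 ≈ 112.38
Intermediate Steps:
w(R) = R**2
U(m, q) = -17*m/2 + m*q/2 (U(m, q) = (-17*m + m*q)/2 = -17*m/2 + m*q/2)
D(L, c) = 45 + 9*L/(2 + L) (D(L, c) = 9*(L/(L + 2) + 5) = 9*(L/(2 + L) + 5) = 9*(5 + L/(2 + L)) = 45 + 9*L/(2 + L))
J(p) = 2 - p
(D(-15, -4) + J(-15)) + U(10, w(5)) = (18*(5 + 3*(-15))/(2 - 15) + (2 - 1*(-15))) + (1/2)*10*(-17 + 5**2) = (18*(5 - 45)/(-13) + (2 + 15)) + (1/2)*10*(-17 + 25) = (18*(-1/13)*(-40) + 17) + (1/2)*10*8 = (720/13 + 17) + 40 = 941/13 + 40 = 1461/13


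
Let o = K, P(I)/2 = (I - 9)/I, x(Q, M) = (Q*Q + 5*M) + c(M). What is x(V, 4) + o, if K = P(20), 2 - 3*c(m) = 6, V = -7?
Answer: 2063/30 ≈ 68.767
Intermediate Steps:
c(m) = -4/3 (c(m) = 2/3 - 1/3*6 = 2/3 - 2 = -4/3)
x(Q, M) = -4/3 + Q**2 + 5*M (x(Q, M) = (Q*Q + 5*M) - 4/3 = (Q**2 + 5*M) - 4/3 = -4/3 + Q**2 + 5*M)
P(I) = 2*(-9 + I)/I (P(I) = 2*((I - 9)/I) = 2*((-9 + I)/I) = 2*(-9 + I)/I)
K = 11/10 (K = 2 - 18/20 = 2 - 18*1/20 = 2 - 9/10 = 11/10 ≈ 1.1000)
o = 11/10 ≈ 1.1000
x(V, 4) + o = (-4/3 + (-7)**2 + 5*4) + 11/10 = (-4/3 + 49 + 20) + 11/10 = 203/3 + 11/10 = 2063/30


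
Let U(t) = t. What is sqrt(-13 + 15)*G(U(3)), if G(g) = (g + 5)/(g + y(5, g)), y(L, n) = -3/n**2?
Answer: 3*sqrt(2) ≈ 4.2426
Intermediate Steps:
y(L, n) = -3/n**2
G(g) = (5 + g)/(g - 3/g**2) (G(g) = (g + 5)/(g - 3/g**2) = (5 + g)/(g - 3/g**2))
sqrt(-13 + 15)*G(U(3)) = sqrt(-13 + 15)*(3**2*(5 + 3)/(-3 + 3**3)) = sqrt(2)*(9*8/(-3 + 27)) = sqrt(2)*(9*8/24) = sqrt(2)*(9*(1/24)*8) = sqrt(2)*3 = 3*sqrt(2)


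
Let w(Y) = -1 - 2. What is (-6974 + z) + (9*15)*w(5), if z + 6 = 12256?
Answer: 4871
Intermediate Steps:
w(Y) = -3
z = 12250 (z = -6 + 12256 = 12250)
(-6974 + z) + (9*15)*w(5) = (-6974 + 12250) + (9*15)*(-3) = 5276 + 135*(-3) = 5276 - 405 = 4871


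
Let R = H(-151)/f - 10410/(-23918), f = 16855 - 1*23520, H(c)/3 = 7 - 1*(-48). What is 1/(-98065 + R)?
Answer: -15941347/1563281649937 ≈ -1.0197e-5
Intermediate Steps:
H(c) = 165 (H(c) = 3*(7 - 1*(-48)) = 3*(7 + 48) = 3*55 = 165)
f = -6665 (f = 16855 - 23520 = -6665)
R = 6543618/15941347 (R = 165/(-6665) - 10410/(-23918) = 165*(-1/6665) - 10410*(-1/23918) = -33/1333 + 5205/11959 = 6543618/15941347 ≈ 0.41048)
1/(-98065 + R) = 1/(-98065 + 6543618/15941347) = 1/(-1563281649937/15941347) = -15941347/1563281649937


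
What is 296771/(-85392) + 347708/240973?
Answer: -41822316647/20577166416 ≈ -2.0325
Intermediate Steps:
296771/(-85392) + 347708/240973 = 296771*(-1/85392) + 347708*(1/240973) = -296771/85392 + 347708/240973 = -41822316647/20577166416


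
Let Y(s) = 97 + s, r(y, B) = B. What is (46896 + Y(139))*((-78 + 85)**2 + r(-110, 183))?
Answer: 10934624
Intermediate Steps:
(46896 + Y(139))*((-78 + 85)**2 + r(-110, 183)) = (46896 + (97 + 139))*((-78 + 85)**2 + 183) = (46896 + 236)*(7**2 + 183) = 47132*(49 + 183) = 47132*232 = 10934624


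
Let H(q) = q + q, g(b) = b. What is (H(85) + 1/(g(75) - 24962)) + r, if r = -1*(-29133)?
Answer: 729263760/24887 ≈ 29303.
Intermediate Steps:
r = 29133
H(q) = 2*q
(H(85) + 1/(g(75) - 24962)) + r = (2*85 + 1/(75 - 24962)) + 29133 = (170 + 1/(-24887)) + 29133 = (170 - 1/24887) + 29133 = 4230789/24887 + 29133 = 729263760/24887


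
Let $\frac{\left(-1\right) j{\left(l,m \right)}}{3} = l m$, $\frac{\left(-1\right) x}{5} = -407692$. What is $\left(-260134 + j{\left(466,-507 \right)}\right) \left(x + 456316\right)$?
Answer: $1119286241952$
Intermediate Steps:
$x = 2038460$ ($x = \left(-5\right) \left(-407692\right) = 2038460$)
$j{\left(l,m \right)} = - 3 l m$
$\left(-260134 + j{\left(466,-507 \right)}\right) \left(x + 456316\right) = \left(-260134 - 1398 \left(-507\right)\right) \left(2038460 + 456316\right) = \left(-260134 + 708786\right) 2494776 = 448652 \cdot 2494776 = 1119286241952$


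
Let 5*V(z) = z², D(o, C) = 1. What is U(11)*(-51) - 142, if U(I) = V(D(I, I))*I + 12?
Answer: -4331/5 ≈ -866.20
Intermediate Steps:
V(z) = z²/5
U(I) = 12 + I/5 (U(I) = ((⅕)*1²)*I + 12 = ((⅕)*1)*I + 12 = I/5 + 12 = 12 + I/5)
U(11)*(-51) - 142 = (12 + (⅕)*11)*(-51) - 142 = (12 + 11/5)*(-51) - 142 = (71/5)*(-51) - 142 = -3621/5 - 142 = -4331/5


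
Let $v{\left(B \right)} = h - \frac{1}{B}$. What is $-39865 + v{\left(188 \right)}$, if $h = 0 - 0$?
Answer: $- \frac{7494621}{188} \approx -39865.0$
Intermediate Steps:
$h = 0$ ($h = 0 + 0 = 0$)
$v{\left(B \right)} = - \frac{1}{B}$ ($v{\left(B \right)} = 0 - \frac{1}{B} = - \frac{1}{B}$)
$-39865 + v{\left(188 \right)} = -39865 - \frac{1}{188} = - \frac{7494621}{188}$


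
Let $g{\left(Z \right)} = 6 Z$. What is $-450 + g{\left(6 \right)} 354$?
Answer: $12294$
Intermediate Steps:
$-450 + g{\left(6 \right)} 354 = -450 + 6 \cdot 6 \cdot 354 = -450 + 36 \cdot 354 = -450 + 12744 = 12294$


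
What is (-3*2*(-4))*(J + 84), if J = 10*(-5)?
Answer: 816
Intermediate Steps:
J = -50
(-3*2*(-4))*(J + 84) = (-3*2*(-4))*(-50 + 84) = -6*(-4)*34 = 24*34 = 816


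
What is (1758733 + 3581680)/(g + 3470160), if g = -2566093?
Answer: 5340413/904067 ≈ 5.9071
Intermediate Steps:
(1758733 + 3581680)/(g + 3470160) = (1758733 + 3581680)/(-2566093 + 3470160) = 5340413/904067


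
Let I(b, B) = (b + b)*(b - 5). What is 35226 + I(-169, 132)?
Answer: 94038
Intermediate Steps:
I(b, B) = 2*b*(-5 + b) (I(b, B) = (2*b)*(-5 + b) = 2*b*(-5 + b))
35226 + I(-169, 132) = 35226 + 2*(-169)*(-5 - 169) = 35226 + 2*(-169)*(-174) = 35226 + 58812 = 94038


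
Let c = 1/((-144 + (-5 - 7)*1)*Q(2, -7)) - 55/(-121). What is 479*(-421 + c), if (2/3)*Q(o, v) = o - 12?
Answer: -5185093091/25740 ≈ -2.0144e+5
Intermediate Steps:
Q(o, v) = -18 + 3*o/2 (Q(o, v) = 3*(o - 12)/2 = 3*(-12 + o)/2 = -18 + 3*o/2)
c = 11711/25740 (c = 1/((-144 + (-5 - 7)*1)*(-18 + (3/2)*2)) - 55/(-121) = 1/((-144 - 12*1)*(-18 + 3)) - 55*(-1/121) = 1/(-144 - 12*(-15)) + 5/11 = -1/15/(-156) + 5/11 = -1/156*(-1/15) + 5/11 = 1/2340 + 5/11 = 11711/25740 ≈ 0.45497)
479*(-421 + c) = 479*(-421 + 11711/25740) = 479*(-10824829/25740) = -5185093091/25740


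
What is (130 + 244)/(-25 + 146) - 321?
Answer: -3497/11 ≈ -317.91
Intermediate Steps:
(130 + 244)/(-25 + 146) - 321 = 374/121 - 321 = 374*(1/121) - 321 = 34/11 - 321 = -3497/11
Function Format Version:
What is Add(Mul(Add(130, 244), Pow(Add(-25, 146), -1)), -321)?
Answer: Rational(-3497, 11) ≈ -317.91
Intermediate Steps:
Add(Mul(Add(130, 244), Pow(Add(-25, 146), -1)), -321) = Add(Mul(374, Pow(121, -1)), -321) = Add(Mul(374, Rational(1, 121)), -321) = Add(Rational(34, 11), -321) = Rational(-3497, 11)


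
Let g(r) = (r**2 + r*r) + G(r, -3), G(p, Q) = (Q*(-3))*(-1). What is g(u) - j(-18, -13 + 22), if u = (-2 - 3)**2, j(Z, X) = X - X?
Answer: 1241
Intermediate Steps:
j(Z, X) = 0
G(p, Q) = 3*Q (G(p, Q) = -3*Q*(-1) = 3*Q)
u = 25 (u = (-5)**2 = 25)
g(r) = -9 + 2*r**2 (g(r) = (r**2 + r*r) + 3*(-3) = (r**2 + r**2) - 9 = 2*r**2 - 9 = -9 + 2*r**2)
g(u) - j(-18, -13 + 22) = (-9 + 2*25**2) - 1*0 = (-9 + 2*625) + 0 = (-9 + 1250) + 0 = 1241 + 0 = 1241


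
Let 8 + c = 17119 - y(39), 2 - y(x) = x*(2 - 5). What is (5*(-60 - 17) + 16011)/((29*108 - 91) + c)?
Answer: 1202/1541 ≈ 0.78001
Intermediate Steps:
y(x) = 2 + 3*x (y(x) = 2 - x*(2 - 5) = 2 - x*(-3) = 2 - (-3)*x = 2 + 3*x)
c = 16992 (c = -8 + (17119 - (2 + 3*39)) = -8 + (17119 - (2 + 117)) = -8 + (17119 - 1*119) = -8 + (17119 - 119) = -8 + 17000 = 16992)
(5*(-60 - 17) + 16011)/((29*108 - 91) + c) = (5*(-60 - 17) + 16011)/((29*108 - 91) + 16992) = (5*(-77) + 16011)/((3132 - 91) + 16992) = (-385 + 16011)/(3041 + 16992) = 15626/20033 = 15626*(1/20033) = 1202/1541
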